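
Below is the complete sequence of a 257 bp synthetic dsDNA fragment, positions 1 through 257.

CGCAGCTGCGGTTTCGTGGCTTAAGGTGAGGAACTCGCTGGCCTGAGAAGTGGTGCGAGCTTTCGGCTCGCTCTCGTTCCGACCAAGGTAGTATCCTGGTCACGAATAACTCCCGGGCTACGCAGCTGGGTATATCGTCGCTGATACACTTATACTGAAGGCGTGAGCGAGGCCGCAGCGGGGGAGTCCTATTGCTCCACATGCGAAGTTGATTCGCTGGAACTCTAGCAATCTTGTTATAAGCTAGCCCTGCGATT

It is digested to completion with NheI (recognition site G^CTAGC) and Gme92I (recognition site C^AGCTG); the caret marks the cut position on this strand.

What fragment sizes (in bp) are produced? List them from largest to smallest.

The NheI site (GCTAGC) starts at position 243.
NheI cuts after the first base of each site, so after position 243.
Gme92I sites (CAGCTG) start at positions 3, 123.
Gme92I cuts after the first base of each site, so after positions 3, 123.
Combined cut positions: 3, 123, 243.
Linear molecule, 3 cuts → 4 fragments:
  1–3 → 3 bp
  4–123 → 120 bp
  124–243 → 120 bp
  244–257 → 14 bp
Sorted largest to smallest: 120, 120, 14, 3 bp.

120, 120, 14, 3 bp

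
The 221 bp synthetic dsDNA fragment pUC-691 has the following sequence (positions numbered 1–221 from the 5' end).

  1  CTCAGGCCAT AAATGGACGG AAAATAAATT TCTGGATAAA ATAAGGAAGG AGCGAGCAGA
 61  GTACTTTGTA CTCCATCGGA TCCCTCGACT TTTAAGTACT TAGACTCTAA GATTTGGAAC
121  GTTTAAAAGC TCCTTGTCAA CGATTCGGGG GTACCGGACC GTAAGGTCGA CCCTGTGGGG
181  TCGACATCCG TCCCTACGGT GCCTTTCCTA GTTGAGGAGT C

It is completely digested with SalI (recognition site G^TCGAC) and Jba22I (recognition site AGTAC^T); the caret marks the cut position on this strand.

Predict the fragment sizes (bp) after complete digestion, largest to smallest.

67, 64, 41, 35, 14 bp

SalI sites (GTCGAC) start at positions 166, 180.
SalI cuts after the first base of each site, so after positions 166, 180.
Jba22I sites (AGTACT) start at positions 60, 95.
Jba22I cuts after base 5 of each site (before the last base), so after positions 64, 99.
Combined cut positions: 64, 99, 166, 180.
Linear molecule, 4 cuts → 5 fragments:
  1–64 → 64 bp
  65–99 → 35 bp
  100–166 → 67 bp
  167–180 → 14 bp
  181–221 → 41 bp
Sorted largest to smallest: 67, 64, 41, 35, 14 bp.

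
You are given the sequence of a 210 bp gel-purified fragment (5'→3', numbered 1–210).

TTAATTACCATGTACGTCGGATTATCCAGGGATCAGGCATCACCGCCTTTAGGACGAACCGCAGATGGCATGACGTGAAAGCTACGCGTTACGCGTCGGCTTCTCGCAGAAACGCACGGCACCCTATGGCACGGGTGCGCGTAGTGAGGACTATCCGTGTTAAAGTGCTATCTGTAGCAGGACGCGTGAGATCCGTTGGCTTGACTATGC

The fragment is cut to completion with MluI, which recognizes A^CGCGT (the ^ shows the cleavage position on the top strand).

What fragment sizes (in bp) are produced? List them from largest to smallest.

MluI sites (ACGCGT) start at positions 84, 91, 182.
MluI cuts after the first base of each site, so after positions 84, 91, 182.
Linear molecule, 3 cuts → 4 fragments:
  1–84 → 84 bp
  85–91 → 7 bp
  92–182 → 91 bp
  183–210 → 28 bp
Sorted largest to smallest: 91, 84, 28, 7 bp.

91, 84, 28, 7 bp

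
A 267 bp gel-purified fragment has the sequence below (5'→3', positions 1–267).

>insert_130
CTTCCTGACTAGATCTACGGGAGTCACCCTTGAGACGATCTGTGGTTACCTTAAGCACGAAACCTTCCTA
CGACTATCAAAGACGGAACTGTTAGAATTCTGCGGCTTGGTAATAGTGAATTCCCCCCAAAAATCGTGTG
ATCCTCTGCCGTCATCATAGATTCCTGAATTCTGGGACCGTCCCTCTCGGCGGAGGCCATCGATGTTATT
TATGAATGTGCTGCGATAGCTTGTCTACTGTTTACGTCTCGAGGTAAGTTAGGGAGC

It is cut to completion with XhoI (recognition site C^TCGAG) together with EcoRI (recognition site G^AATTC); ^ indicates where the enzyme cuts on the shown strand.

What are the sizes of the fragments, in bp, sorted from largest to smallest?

95, 81, 49, 23, 19 bp

The XhoI site (CTCGAG) starts at position 248.
XhoI cuts after the first base of each site, so after position 248.
EcoRI sites (GAATTC) start at positions 95, 118, 167.
EcoRI cuts after the first base of each site, so after positions 95, 118, 167.
Combined cut positions: 95, 118, 167, 248.
Linear molecule, 4 cuts → 5 fragments:
  1–95 → 95 bp
  96–118 → 23 bp
  119–167 → 49 bp
  168–248 → 81 bp
  249–267 → 19 bp
Sorted largest to smallest: 95, 81, 49, 23, 19 bp.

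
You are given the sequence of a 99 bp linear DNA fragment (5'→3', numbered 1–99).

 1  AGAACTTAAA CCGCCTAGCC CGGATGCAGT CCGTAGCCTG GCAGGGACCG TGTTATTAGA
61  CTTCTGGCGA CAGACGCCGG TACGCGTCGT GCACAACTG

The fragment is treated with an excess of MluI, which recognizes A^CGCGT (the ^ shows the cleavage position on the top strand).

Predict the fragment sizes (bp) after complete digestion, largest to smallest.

82, 17 bp

The MluI site (ACGCGT) starts at position 82.
MluI cuts after the first base of each site, so after position 82.
Linear molecule, 1 cut → 2 fragments:
  1–82 → 82 bp
  83–99 → 17 bp
Sorted largest to smallest: 82, 17 bp.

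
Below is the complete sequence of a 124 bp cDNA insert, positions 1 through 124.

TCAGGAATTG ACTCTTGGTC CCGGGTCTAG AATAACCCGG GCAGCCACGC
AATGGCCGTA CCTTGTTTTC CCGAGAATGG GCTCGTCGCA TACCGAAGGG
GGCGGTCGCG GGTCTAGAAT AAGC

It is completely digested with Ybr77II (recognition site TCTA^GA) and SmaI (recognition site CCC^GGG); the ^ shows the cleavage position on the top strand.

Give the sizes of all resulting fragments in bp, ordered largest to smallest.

Ybr77II sites (TCTAGA) start at positions 26, 113.
Ybr77II cuts after base 4 of each site, so after positions 29, 116.
SmaI sites (CCCGGG) start at positions 20, 36.
SmaI cuts after base 3 of each site, so after positions 22, 38.
Combined cut positions: 22, 29, 38, 116.
Linear molecule, 4 cuts → 5 fragments:
  1–22 → 22 bp
  23–29 → 7 bp
  30–38 → 9 bp
  39–116 → 78 bp
  117–124 → 8 bp
Sorted largest to smallest: 78, 22, 9, 8, 7 bp.

78, 22, 9, 8, 7 bp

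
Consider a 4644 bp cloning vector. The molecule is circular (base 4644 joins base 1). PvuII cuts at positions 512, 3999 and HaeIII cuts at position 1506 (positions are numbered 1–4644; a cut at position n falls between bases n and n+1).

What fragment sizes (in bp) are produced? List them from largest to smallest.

Combined cut positions (sorted): 512, 1506, 3999.
Circular molecule, 3 cuts → 3 fragments:
  1506 − 512 = 994 bp
  3999 − 1506 = 2493 bp
  wrap: 4644 − 3999 + 512 = 1157 bp
Sorted largest to smallest: 2493, 1157, 994 bp.

2493, 1157, 994 bp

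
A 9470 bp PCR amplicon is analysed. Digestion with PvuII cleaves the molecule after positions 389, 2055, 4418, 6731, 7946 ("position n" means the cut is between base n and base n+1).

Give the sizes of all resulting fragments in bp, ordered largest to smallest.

2363, 2313, 1666, 1524, 1215, 389 bp

Linear molecule, 5 cuts → 6 fragments:
  389 − 0 = 389 bp
  2055 − 389 = 1666 bp
  4418 − 2055 = 2363 bp
  6731 − 4418 = 2313 bp
  7946 − 6731 = 1215 bp
  9470 − 7946 = 1524 bp
Sorted largest to smallest: 2363, 2313, 1666, 1524, 1215, 389 bp.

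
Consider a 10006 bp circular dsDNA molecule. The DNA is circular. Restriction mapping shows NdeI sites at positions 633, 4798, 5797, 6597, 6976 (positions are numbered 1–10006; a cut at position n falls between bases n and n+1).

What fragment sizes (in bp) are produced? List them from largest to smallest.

4165, 3663, 999, 800, 379 bp

Circular molecule, 5 cuts → 5 fragments:
  4798 − 633 = 4165 bp
  5797 − 4798 = 999 bp
  6597 − 5797 = 800 bp
  6976 − 6597 = 379 bp
  wrap: 10006 − 6976 + 633 = 3663 bp
Sorted largest to smallest: 4165, 3663, 999, 800, 379 bp.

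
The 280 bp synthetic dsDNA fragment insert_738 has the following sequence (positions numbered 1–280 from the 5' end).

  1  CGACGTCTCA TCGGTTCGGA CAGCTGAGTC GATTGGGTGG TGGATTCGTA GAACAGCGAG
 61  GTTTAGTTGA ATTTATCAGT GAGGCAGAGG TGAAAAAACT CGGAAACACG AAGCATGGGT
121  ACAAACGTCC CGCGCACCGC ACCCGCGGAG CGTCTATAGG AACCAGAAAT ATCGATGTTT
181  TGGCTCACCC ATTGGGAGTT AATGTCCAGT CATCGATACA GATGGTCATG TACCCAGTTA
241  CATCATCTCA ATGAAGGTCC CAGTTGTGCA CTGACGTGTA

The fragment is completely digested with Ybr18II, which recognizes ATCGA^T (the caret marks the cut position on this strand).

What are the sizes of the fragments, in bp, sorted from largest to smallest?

Ybr18II sites (ATCGAT) start at positions 171, 212.
Ybr18II cuts after base 5 of each site (before the last base), so after positions 175, 216.
Linear molecule, 2 cuts → 3 fragments:
  1–175 → 175 bp
  176–216 → 41 bp
  217–280 → 64 bp
Sorted largest to smallest: 175, 64, 41 bp.

175, 64, 41 bp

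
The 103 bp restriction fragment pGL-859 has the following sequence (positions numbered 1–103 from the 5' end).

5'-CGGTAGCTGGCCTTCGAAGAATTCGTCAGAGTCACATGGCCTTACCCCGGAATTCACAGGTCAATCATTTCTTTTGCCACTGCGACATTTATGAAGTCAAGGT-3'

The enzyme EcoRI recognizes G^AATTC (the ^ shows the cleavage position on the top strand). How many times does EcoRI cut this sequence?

2

GAATTC occurs starting at positions 19, 50.
EcoRI cuts at 2 sites.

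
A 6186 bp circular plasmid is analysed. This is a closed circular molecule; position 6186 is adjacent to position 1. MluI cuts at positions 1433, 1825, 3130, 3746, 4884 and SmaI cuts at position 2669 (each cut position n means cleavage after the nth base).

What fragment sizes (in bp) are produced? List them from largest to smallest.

Combined cut positions (sorted): 1433, 1825, 2669, 3130, 3746, 4884.
Circular molecule, 6 cuts → 6 fragments:
  1825 − 1433 = 392 bp
  2669 − 1825 = 844 bp
  3130 − 2669 = 461 bp
  3746 − 3130 = 616 bp
  4884 − 3746 = 1138 bp
  wrap: 6186 − 4884 + 1433 = 2735 bp
Sorted largest to smallest: 2735, 1138, 844, 616, 461, 392 bp.

2735, 1138, 844, 616, 461, 392 bp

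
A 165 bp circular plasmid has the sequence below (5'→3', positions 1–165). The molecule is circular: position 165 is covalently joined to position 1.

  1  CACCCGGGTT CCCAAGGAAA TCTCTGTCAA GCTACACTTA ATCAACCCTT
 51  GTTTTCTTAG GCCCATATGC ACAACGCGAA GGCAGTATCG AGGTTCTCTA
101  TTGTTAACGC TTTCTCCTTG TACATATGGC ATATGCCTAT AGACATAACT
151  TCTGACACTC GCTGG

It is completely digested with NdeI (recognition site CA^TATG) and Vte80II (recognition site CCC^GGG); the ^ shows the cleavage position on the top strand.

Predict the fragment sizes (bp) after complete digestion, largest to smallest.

NdeI sites (CATATG) start at positions 64, 123, 130.
NdeI cuts after base 2 of each site, so after positions 65, 124, 131.
The Vte80II site (CCCGGG) starts at position 3.
Vte80II cuts after base 3 of each site, so after position 5.
Combined cut positions: 5, 65, 124, 131.
Circular molecule, 4 cuts → 4 fragments:
  6–65 → 60 bp
  66–124 → 59 bp
  125–131 → 7 bp
  132–165 then 1–5 → 34 + 5 = 39 bp
Sorted largest to smallest: 60, 59, 39, 7 bp.

60, 59, 39, 7 bp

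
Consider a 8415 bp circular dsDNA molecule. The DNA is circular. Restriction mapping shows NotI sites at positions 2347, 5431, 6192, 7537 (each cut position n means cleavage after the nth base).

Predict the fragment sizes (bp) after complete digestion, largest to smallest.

3225, 3084, 1345, 761 bp

Circular molecule, 4 cuts → 4 fragments:
  5431 − 2347 = 3084 bp
  6192 − 5431 = 761 bp
  7537 − 6192 = 1345 bp
  wrap: 8415 − 7537 + 2347 = 3225 bp
Sorted largest to smallest: 3225, 3084, 1345, 761 bp.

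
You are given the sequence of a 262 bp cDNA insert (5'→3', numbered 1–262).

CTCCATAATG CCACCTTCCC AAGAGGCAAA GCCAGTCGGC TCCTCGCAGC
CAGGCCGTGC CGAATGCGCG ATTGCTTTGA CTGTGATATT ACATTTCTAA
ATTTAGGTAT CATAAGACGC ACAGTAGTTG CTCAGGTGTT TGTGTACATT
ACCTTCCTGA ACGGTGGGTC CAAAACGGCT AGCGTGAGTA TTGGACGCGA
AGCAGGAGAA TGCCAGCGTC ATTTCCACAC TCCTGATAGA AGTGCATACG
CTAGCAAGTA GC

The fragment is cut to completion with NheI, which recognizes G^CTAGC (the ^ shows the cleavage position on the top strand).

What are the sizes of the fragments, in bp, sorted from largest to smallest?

NheI sites (GCTAGC) start at positions 178, 250.
NheI cuts after the first base of each site, so after positions 178, 250.
Linear molecule, 2 cuts → 3 fragments:
  1–178 → 178 bp
  179–250 → 72 bp
  251–262 → 12 bp
Sorted largest to smallest: 178, 72, 12 bp.

178, 72, 12 bp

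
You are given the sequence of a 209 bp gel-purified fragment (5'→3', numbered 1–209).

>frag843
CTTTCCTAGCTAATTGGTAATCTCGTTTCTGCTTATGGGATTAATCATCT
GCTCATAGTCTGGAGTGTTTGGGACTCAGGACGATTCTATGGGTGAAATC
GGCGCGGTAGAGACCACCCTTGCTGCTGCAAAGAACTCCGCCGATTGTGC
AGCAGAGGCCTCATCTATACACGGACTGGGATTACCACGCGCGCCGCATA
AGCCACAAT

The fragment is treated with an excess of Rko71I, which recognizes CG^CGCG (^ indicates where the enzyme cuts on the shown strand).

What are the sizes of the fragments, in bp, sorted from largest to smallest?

The Rko71I site (CGCGCG) starts at position 188.
Rko71I cuts after base 2 of each site, so after position 189.
Linear molecule, 1 cut → 2 fragments:
  1–189 → 189 bp
  190–209 → 20 bp
Sorted largest to smallest: 189, 20 bp.

189, 20 bp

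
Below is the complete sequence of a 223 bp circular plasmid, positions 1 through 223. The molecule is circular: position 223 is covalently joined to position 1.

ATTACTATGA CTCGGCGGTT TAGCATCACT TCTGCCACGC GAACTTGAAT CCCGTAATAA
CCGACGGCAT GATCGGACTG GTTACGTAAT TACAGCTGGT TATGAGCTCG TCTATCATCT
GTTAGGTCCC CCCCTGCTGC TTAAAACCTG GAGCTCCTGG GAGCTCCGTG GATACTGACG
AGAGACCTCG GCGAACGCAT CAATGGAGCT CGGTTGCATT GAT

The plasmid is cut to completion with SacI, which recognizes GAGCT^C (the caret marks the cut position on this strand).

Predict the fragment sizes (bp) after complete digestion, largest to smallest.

SacI sites (GAGCTC) start at positions 104, 151, 161, 206.
SacI cuts after base 5 of each site (before the last base), so after positions 108, 155, 165, 210.
Circular molecule, 4 cuts → 4 fragments:
  109–155 → 47 bp
  156–165 → 10 bp
  166–210 → 45 bp
  211–223 then 1–108 → 13 + 108 = 121 bp
Sorted largest to smallest: 121, 47, 45, 10 bp.

121, 47, 45, 10 bp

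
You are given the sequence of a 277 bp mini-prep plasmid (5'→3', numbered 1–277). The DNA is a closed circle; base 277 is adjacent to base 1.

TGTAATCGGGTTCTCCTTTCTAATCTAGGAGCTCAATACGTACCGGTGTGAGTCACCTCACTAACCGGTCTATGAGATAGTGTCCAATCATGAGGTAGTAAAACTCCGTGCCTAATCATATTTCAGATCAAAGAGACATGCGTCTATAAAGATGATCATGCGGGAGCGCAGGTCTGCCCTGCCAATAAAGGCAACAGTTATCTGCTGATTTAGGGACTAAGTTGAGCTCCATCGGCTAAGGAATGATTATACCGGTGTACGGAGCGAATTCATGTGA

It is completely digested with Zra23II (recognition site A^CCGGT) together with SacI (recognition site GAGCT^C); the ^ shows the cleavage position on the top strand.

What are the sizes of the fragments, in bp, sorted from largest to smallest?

164, 59, 23, 22, 9 bp

Zra23II sites (ACCGGT) start at positions 42, 64, 251.
Zra23II cuts after the first base of each site, so after positions 42, 64, 251.
SacI sites (GAGCTC) start at positions 29, 224.
SacI cuts after base 5 of each site (before the last base), so after positions 33, 228.
Combined cut positions: 33, 42, 64, 228, 251.
Circular molecule, 5 cuts → 5 fragments:
  34–42 → 9 bp
  43–64 → 22 bp
  65–228 → 164 bp
  229–251 → 23 bp
  252–277 then 1–33 → 26 + 33 = 59 bp
Sorted largest to smallest: 164, 59, 23, 22, 9 bp.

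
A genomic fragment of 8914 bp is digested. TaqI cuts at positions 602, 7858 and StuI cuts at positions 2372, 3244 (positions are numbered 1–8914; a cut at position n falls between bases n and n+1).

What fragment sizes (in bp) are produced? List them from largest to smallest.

4614, 1770, 1056, 872, 602 bp

Combined cut positions (sorted): 602, 2372, 3244, 7858.
Linear molecule, 4 cuts → 5 fragments:
  602 − 0 = 602 bp
  2372 − 602 = 1770 bp
  3244 − 2372 = 872 bp
  7858 − 3244 = 4614 bp
  8914 − 7858 = 1056 bp
Sorted largest to smallest: 4614, 1770, 1056, 872, 602 bp.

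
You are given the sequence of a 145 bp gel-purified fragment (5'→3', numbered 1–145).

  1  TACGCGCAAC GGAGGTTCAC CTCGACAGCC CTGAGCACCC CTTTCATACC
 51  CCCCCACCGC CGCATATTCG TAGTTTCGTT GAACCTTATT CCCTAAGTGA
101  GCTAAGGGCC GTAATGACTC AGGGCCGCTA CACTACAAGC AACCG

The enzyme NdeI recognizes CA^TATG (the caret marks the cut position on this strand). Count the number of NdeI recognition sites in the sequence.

0

No occurrence of CATATG is present in the sequence.
NdeI does not cut: 0 sites.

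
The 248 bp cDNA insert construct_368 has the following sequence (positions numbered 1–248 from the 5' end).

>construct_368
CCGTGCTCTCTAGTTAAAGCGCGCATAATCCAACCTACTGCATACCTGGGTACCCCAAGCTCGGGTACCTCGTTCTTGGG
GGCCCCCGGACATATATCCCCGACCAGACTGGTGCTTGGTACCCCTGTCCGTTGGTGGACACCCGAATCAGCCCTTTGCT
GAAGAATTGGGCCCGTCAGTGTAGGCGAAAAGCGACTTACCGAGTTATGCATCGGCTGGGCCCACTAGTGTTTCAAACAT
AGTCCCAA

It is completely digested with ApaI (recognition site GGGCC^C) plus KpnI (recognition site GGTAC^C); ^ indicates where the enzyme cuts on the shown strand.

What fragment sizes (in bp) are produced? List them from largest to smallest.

53, 51, 49, 38, 26, 16, 15 bp

ApaI sites (GGGCCC) start at positions 80, 169, 218.
ApaI cuts after base 5 of each site (before the last base), so after positions 84, 173, 222.
KpnI sites (GGTACC) start at positions 49, 64, 118.
KpnI cuts after base 5 of each site (before the last base), so after positions 53, 68, 122.
Combined cut positions: 53, 68, 84, 122, 173, 222.
Linear molecule, 6 cuts → 7 fragments:
  1–53 → 53 bp
  54–68 → 15 bp
  69–84 → 16 bp
  85–122 → 38 bp
  123–173 → 51 bp
  174–222 → 49 bp
  223–248 → 26 bp
Sorted largest to smallest: 53, 51, 49, 38, 26, 16, 15 bp.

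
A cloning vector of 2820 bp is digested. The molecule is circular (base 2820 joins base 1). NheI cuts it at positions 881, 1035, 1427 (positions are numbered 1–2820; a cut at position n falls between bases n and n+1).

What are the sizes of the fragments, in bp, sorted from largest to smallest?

2274, 392, 154 bp

Circular molecule, 3 cuts → 3 fragments:
  1035 − 881 = 154 bp
  1427 − 1035 = 392 bp
  wrap: 2820 − 1427 + 881 = 2274 bp
Sorted largest to smallest: 2274, 392, 154 bp.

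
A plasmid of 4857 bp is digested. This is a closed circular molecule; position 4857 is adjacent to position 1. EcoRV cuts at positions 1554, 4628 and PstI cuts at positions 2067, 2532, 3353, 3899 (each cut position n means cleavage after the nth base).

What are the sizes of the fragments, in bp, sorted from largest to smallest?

Combined cut positions (sorted): 1554, 2067, 2532, 3353, 3899, 4628.
Circular molecule, 6 cuts → 6 fragments:
  2067 − 1554 = 513 bp
  2532 − 2067 = 465 bp
  3353 − 2532 = 821 bp
  3899 − 3353 = 546 bp
  4628 − 3899 = 729 bp
  wrap: 4857 − 4628 + 1554 = 1783 bp
Sorted largest to smallest: 1783, 821, 729, 546, 513, 465 bp.

1783, 821, 729, 546, 513, 465 bp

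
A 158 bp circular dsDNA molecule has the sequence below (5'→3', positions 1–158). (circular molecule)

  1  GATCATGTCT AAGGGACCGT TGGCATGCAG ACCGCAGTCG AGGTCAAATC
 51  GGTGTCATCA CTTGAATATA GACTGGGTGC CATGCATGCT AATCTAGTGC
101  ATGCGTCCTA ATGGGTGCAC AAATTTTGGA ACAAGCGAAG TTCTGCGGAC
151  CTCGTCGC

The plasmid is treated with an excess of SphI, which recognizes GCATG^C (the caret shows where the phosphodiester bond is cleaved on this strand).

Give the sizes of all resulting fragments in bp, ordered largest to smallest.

SphI sites (GCATGC) start at positions 23, 84, 99.
SphI cuts after base 5 of each site (before the last base), so after positions 27, 88, 103.
Circular molecule, 3 cuts → 3 fragments:
  28–88 → 61 bp
  89–103 → 15 bp
  104–158 then 1–27 → 55 + 27 = 82 bp
Sorted largest to smallest: 82, 61, 15 bp.

82, 61, 15 bp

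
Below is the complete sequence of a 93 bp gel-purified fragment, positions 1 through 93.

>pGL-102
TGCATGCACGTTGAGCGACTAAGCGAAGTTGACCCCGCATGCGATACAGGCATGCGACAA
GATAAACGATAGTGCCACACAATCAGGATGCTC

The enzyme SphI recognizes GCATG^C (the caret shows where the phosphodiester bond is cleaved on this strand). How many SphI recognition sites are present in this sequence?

3

GCATGC occurs starting at positions 2, 37, 50.
SphI cuts at 3 sites.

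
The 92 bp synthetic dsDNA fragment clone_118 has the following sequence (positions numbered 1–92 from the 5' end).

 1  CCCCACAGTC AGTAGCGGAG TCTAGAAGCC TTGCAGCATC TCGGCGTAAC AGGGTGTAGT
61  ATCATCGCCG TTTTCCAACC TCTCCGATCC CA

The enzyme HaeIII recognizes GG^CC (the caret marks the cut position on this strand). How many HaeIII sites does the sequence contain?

0

No occurrence of GGCC is present in the sequence.
HaeIII does not cut: 0 sites.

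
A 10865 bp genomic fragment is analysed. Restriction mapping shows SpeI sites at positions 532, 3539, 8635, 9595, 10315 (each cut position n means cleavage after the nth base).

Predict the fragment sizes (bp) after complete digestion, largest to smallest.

5096, 3007, 960, 720, 550, 532 bp

Linear molecule, 5 cuts → 6 fragments:
  532 − 0 = 532 bp
  3539 − 532 = 3007 bp
  8635 − 3539 = 5096 bp
  9595 − 8635 = 960 bp
  10315 − 9595 = 720 bp
  10865 − 10315 = 550 bp
Sorted largest to smallest: 5096, 3007, 960, 720, 550, 532 bp.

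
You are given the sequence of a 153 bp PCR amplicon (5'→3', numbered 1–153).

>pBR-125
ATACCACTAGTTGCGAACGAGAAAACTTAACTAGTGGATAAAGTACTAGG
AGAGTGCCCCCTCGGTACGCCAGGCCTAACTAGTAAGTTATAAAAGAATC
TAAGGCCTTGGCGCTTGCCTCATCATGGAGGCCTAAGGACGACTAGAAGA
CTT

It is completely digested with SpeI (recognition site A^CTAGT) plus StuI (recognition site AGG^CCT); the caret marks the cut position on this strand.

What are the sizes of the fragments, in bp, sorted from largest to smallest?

SpeI sites (ACTAGT) start at positions 6, 30, 79.
SpeI cuts after the first base of each site, so after positions 6, 30, 79.
StuI sites (AGGCCT) start at positions 72, 103, 129.
StuI cuts after base 3 of each site, so after positions 74, 105, 131.
Combined cut positions: 6, 30, 74, 79, 105, 131.
Linear molecule, 6 cuts → 7 fragments:
  1–6 → 6 bp
  7–30 → 24 bp
  31–74 → 44 bp
  75–79 → 5 bp
  80–105 → 26 bp
  106–131 → 26 bp
  132–153 → 22 bp
Sorted largest to smallest: 44, 26, 26, 24, 22, 6, 5 bp.

44, 26, 26, 24, 22, 6, 5 bp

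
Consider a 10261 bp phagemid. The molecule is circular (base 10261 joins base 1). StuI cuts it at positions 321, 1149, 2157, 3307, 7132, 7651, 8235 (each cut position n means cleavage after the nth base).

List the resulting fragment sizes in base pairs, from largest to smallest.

3825, 2347, 1150, 1008, 828, 584, 519 bp

Circular molecule, 7 cuts → 7 fragments:
  1149 − 321 = 828 bp
  2157 − 1149 = 1008 bp
  3307 − 2157 = 1150 bp
  7132 − 3307 = 3825 bp
  7651 − 7132 = 519 bp
  8235 − 7651 = 584 bp
  wrap: 10261 − 8235 + 321 = 2347 bp
Sorted largest to smallest: 3825, 2347, 1150, 1008, 828, 584, 519 bp.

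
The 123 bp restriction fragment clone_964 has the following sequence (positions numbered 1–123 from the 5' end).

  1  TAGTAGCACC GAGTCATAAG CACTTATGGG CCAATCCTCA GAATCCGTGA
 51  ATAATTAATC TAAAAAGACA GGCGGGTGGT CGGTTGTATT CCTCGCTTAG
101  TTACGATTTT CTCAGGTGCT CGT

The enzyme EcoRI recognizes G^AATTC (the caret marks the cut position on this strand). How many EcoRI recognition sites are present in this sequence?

No occurrence of GAATTC is present in the sequence.
EcoRI does not cut: 0 sites.

0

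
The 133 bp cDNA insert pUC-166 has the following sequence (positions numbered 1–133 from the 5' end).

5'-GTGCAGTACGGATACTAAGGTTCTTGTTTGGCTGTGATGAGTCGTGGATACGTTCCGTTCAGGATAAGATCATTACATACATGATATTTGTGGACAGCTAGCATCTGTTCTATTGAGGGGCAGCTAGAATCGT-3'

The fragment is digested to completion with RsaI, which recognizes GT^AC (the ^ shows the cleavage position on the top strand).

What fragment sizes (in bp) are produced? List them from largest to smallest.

The RsaI site (GTAC) starts at position 6.
RsaI cuts after base 2 of each site, so after position 7.
Linear molecule, 1 cut → 2 fragments:
  1–7 → 7 bp
  8–133 → 126 bp
Sorted largest to smallest: 126, 7 bp.

126, 7 bp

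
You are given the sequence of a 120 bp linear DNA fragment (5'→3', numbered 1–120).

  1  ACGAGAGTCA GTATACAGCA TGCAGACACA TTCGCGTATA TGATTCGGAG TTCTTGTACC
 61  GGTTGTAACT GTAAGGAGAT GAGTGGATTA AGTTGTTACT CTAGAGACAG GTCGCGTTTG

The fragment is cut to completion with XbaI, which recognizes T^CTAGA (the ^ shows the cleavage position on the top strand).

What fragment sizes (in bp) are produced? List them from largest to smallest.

100, 20 bp

The XbaI site (TCTAGA) starts at position 100.
XbaI cuts after the first base of each site, so after position 100.
Linear molecule, 1 cut → 2 fragments:
  1–100 → 100 bp
  101–120 → 20 bp
Sorted largest to smallest: 100, 20 bp.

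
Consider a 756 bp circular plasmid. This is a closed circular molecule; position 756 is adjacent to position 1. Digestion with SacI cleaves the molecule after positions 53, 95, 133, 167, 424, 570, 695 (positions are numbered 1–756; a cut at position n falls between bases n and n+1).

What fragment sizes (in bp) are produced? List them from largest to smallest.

257, 146, 125, 114, 42, 38, 34 bp

Circular molecule, 7 cuts → 7 fragments:
  95 − 53 = 42 bp
  133 − 95 = 38 bp
  167 − 133 = 34 bp
  424 − 167 = 257 bp
  570 − 424 = 146 bp
  695 − 570 = 125 bp
  wrap: 756 − 695 + 53 = 114 bp
Sorted largest to smallest: 257, 146, 125, 114, 42, 38, 34 bp.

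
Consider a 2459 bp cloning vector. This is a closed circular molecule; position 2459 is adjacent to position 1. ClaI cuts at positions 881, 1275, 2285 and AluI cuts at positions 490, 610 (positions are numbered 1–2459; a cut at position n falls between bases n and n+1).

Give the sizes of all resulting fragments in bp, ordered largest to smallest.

1010, 664, 394, 271, 120 bp

Combined cut positions (sorted): 490, 610, 881, 1275, 2285.
Circular molecule, 5 cuts → 5 fragments:
  610 − 490 = 120 bp
  881 − 610 = 271 bp
  1275 − 881 = 394 bp
  2285 − 1275 = 1010 bp
  wrap: 2459 − 2285 + 490 = 664 bp
Sorted largest to smallest: 1010, 664, 394, 271, 120 bp.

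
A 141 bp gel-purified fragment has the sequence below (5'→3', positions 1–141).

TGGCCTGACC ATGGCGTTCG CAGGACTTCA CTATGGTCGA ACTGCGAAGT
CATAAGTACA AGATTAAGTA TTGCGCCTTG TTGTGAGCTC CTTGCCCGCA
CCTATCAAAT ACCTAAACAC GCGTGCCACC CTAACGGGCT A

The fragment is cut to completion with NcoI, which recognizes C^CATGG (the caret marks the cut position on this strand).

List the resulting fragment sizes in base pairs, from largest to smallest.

The NcoI site (CCATGG) starts at position 9.
NcoI cuts after the first base of each site, so after position 9.
Linear molecule, 1 cut → 2 fragments:
  1–9 → 9 bp
  10–141 → 132 bp
Sorted largest to smallest: 132, 9 bp.

132, 9 bp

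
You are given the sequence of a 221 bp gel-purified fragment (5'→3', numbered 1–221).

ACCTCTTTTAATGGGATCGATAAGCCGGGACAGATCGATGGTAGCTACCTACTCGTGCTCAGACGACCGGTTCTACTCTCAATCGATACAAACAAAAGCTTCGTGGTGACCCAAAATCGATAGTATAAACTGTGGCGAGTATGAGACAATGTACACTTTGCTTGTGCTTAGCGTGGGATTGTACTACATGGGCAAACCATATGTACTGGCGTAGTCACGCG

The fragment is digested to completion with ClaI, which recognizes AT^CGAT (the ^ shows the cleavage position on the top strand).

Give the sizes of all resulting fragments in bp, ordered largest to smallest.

104, 48, 34, 18, 17 bp

ClaI sites (ATCGAT) start at positions 16, 34, 82, 116.
ClaI cuts after base 2 of each site, so after positions 17, 35, 83, 117.
Linear molecule, 4 cuts → 5 fragments:
  1–17 → 17 bp
  18–35 → 18 bp
  36–83 → 48 bp
  84–117 → 34 bp
  118–221 → 104 bp
Sorted largest to smallest: 104, 48, 34, 18, 17 bp.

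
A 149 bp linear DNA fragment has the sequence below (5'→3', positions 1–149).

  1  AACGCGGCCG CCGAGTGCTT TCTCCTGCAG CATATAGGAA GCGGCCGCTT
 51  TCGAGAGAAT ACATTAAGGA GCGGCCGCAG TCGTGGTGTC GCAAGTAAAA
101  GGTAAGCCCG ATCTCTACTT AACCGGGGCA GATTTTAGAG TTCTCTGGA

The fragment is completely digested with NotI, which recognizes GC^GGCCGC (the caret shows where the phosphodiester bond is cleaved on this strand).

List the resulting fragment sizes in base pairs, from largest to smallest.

77, 37, 30, 5 bp

NotI sites (GCGGCCGC) start at positions 4, 41, 71.
NotI cuts after base 2 of each site, so after positions 5, 42, 72.
Linear molecule, 3 cuts → 4 fragments:
  1–5 → 5 bp
  6–42 → 37 bp
  43–72 → 30 bp
  73–149 → 77 bp
Sorted largest to smallest: 77, 37, 30, 5 bp.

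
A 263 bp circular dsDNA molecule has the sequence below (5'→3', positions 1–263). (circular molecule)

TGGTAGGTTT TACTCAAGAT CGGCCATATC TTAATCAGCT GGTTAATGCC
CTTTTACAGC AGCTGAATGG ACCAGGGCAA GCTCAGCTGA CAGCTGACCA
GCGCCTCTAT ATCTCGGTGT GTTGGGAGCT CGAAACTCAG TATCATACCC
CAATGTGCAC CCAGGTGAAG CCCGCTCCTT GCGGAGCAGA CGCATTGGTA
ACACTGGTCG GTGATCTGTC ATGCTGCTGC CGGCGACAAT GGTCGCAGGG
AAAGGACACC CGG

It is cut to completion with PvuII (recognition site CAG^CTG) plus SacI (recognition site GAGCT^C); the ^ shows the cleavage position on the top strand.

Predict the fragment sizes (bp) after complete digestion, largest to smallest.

171, 37, 24, 24, 7 bp

PvuII sites (CAGCTG) start at positions 36, 60, 84, 91.
PvuII cuts after base 3 of each site, so after positions 38, 62, 86, 93.
The SacI site (GAGCTC) starts at position 126.
SacI cuts after base 5 of each site (before the last base), so after position 130.
Combined cut positions: 38, 62, 86, 93, 130.
Circular molecule, 5 cuts → 5 fragments:
  39–62 → 24 bp
  63–86 → 24 bp
  87–93 → 7 bp
  94–130 → 37 bp
  131–263 then 1–38 → 133 + 38 = 171 bp
Sorted largest to smallest: 171, 37, 24, 24, 7 bp.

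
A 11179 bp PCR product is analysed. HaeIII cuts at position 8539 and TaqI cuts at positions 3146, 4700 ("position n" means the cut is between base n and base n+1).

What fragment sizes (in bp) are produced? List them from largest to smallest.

Combined cut positions (sorted): 3146, 4700, 8539.
Linear molecule, 3 cuts → 4 fragments:
  3146 − 0 = 3146 bp
  4700 − 3146 = 1554 bp
  8539 − 4700 = 3839 bp
  11179 − 8539 = 2640 bp
Sorted largest to smallest: 3839, 3146, 2640, 1554 bp.

3839, 3146, 2640, 1554 bp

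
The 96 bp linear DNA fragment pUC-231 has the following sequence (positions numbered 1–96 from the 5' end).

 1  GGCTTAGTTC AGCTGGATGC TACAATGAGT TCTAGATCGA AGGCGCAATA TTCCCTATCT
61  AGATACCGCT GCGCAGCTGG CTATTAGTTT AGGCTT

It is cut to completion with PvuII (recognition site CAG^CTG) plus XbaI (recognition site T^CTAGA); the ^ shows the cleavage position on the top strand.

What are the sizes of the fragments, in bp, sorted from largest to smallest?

PvuII sites (CAGCTG) start at positions 10, 74.
PvuII cuts after base 3 of each site, so after positions 12, 76.
XbaI sites (TCTAGA) start at positions 31, 58.
XbaI cuts after the first base of each site, so after positions 31, 58.
Combined cut positions: 12, 31, 58, 76.
Linear molecule, 4 cuts → 5 fragments:
  1–12 → 12 bp
  13–31 → 19 bp
  32–58 → 27 bp
  59–76 → 18 bp
  77–96 → 20 bp
Sorted largest to smallest: 27, 20, 19, 18, 12 bp.

27, 20, 19, 18, 12 bp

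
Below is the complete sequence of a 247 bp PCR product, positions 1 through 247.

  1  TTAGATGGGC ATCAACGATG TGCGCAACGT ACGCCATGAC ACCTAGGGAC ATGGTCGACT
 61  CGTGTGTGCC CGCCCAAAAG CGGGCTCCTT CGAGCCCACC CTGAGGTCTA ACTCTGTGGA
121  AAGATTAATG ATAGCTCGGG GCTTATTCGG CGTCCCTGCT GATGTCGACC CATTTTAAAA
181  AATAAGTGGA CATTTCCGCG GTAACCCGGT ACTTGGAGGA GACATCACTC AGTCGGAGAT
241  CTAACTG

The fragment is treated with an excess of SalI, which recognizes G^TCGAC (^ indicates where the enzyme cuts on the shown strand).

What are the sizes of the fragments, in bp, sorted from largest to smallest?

110, 83, 54 bp

SalI sites (GTCGAC) start at positions 54, 164.
SalI cuts after the first base of each site, so after positions 54, 164.
Linear molecule, 2 cuts → 3 fragments:
  1–54 → 54 bp
  55–164 → 110 bp
  165–247 → 83 bp
Sorted largest to smallest: 110, 83, 54 bp.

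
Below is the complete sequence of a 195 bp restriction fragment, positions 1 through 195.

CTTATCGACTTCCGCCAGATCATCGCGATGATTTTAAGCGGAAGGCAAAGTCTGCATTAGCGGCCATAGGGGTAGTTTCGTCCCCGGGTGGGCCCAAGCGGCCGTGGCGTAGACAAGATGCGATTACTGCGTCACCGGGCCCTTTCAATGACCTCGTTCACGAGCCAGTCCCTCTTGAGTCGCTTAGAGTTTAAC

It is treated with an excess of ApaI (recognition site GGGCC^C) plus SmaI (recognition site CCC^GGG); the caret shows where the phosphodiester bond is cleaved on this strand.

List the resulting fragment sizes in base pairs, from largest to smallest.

ApaI sites (GGGCCC) start at positions 90, 137.
ApaI cuts after base 5 of each site (before the last base), so after positions 94, 141.
The SmaI site (CCCGGG) starts at position 83.
SmaI cuts after base 3 of each site, so after position 85.
Combined cut positions: 85, 94, 141.
Linear molecule, 3 cuts → 4 fragments:
  1–85 → 85 bp
  86–94 → 9 bp
  95–141 → 47 bp
  142–195 → 54 bp
Sorted largest to smallest: 85, 54, 47, 9 bp.

85, 54, 47, 9 bp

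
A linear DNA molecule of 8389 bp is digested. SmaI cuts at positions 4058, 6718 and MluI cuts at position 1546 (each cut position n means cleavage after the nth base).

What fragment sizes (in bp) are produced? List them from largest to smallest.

Combined cut positions (sorted): 1546, 4058, 6718.
Linear molecule, 3 cuts → 4 fragments:
  1546 − 0 = 1546 bp
  4058 − 1546 = 2512 bp
  6718 − 4058 = 2660 bp
  8389 − 6718 = 1671 bp
Sorted largest to smallest: 2660, 2512, 1671, 1546 bp.

2660, 2512, 1671, 1546 bp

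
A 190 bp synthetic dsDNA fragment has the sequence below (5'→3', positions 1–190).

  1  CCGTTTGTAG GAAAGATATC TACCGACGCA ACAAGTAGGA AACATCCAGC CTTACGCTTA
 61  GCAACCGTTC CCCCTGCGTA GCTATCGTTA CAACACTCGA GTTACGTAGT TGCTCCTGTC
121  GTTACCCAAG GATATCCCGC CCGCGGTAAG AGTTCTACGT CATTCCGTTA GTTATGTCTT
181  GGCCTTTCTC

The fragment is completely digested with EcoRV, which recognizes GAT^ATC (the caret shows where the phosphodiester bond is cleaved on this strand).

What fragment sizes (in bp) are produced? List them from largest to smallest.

116, 57, 17 bp

EcoRV sites (GATATC) start at positions 15, 131.
EcoRV cuts after base 3 of each site, so after positions 17, 133.
Linear molecule, 2 cuts → 3 fragments:
  1–17 → 17 bp
  18–133 → 116 bp
  134–190 → 57 bp
Sorted largest to smallest: 116, 57, 17 bp.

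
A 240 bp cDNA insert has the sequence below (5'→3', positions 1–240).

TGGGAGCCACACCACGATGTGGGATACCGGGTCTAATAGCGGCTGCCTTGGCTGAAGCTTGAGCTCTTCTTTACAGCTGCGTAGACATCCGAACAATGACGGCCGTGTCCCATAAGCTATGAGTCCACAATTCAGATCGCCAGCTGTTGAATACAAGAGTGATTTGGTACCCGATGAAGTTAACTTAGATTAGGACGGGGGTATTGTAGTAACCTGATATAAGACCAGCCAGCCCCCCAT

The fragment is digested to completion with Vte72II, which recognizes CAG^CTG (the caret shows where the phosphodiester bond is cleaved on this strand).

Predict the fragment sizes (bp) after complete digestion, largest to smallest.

97, 76, 67 bp

Vte72II sites (CAGCTG) start at positions 74, 141.
Vte72II cuts after base 3 of each site, so after positions 76, 143.
Linear molecule, 2 cuts → 3 fragments:
  1–76 → 76 bp
  77–143 → 67 bp
  144–240 → 97 bp
Sorted largest to smallest: 97, 76, 67 bp.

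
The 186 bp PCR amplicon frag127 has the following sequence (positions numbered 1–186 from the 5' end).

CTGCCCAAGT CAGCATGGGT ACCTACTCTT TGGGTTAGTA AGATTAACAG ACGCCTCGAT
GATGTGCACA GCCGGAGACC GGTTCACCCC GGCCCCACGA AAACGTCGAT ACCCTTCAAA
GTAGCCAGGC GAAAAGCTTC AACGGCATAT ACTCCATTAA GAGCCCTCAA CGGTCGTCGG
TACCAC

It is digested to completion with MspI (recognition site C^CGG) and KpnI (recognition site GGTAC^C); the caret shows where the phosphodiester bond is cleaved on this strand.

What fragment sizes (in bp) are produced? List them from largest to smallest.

94, 50, 22, 10, 7, 3 bp

MspI sites (CCGG) start at positions 72, 79, 89.
MspI cuts after the first base of each site, so after positions 72, 79, 89.
KpnI sites (GGTACC) start at positions 18, 179.
KpnI cuts after base 5 of each site (before the last base), so after positions 22, 183.
Combined cut positions: 22, 72, 79, 89, 183.
Linear molecule, 5 cuts → 6 fragments:
  1–22 → 22 bp
  23–72 → 50 bp
  73–79 → 7 bp
  80–89 → 10 bp
  90–183 → 94 bp
  184–186 → 3 bp
Sorted largest to smallest: 94, 50, 22, 10, 7, 3 bp.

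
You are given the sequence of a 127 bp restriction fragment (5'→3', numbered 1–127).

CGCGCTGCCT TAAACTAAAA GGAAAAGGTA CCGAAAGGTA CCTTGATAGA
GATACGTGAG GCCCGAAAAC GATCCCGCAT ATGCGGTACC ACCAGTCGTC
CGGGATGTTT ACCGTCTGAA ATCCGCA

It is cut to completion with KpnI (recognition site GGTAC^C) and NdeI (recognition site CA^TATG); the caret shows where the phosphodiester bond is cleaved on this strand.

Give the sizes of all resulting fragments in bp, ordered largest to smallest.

KpnI sites (GGTACC) start at positions 27, 37, 85.
KpnI cuts after base 5 of each site (before the last base), so after positions 31, 41, 89.
The NdeI site (CATATG) starts at position 78.
NdeI cuts after base 2 of each site, so after position 79.
Combined cut positions: 31, 41, 79, 89.
Linear molecule, 4 cuts → 5 fragments:
  1–31 → 31 bp
  32–41 → 10 bp
  42–79 → 38 bp
  80–89 → 10 bp
  90–127 → 38 bp
Sorted largest to smallest: 38, 38, 31, 10, 10 bp.

38, 38, 31, 10, 10 bp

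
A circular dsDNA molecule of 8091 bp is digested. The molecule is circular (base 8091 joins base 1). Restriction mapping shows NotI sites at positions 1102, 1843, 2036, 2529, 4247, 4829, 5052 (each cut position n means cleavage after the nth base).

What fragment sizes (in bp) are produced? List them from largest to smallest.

Circular molecule, 7 cuts → 7 fragments:
  1843 − 1102 = 741 bp
  2036 − 1843 = 193 bp
  2529 − 2036 = 493 bp
  4247 − 2529 = 1718 bp
  4829 − 4247 = 582 bp
  5052 − 4829 = 223 bp
  wrap: 8091 − 5052 + 1102 = 4141 bp
Sorted largest to smallest: 4141, 1718, 741, 582, 493, 223, 193 bp.

4141, 1718, 741, 582, 493, 223, 193 bp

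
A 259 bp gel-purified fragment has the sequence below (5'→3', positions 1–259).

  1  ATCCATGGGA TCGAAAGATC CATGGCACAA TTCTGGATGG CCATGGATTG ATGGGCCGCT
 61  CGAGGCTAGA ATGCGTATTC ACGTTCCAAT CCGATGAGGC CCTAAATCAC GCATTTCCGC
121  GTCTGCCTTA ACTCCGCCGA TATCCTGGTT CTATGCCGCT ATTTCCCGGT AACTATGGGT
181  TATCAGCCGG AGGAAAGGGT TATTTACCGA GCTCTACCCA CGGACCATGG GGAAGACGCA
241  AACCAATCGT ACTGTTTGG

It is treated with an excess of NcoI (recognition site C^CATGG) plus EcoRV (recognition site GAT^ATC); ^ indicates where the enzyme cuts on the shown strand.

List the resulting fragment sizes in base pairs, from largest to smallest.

NcoI sites (CCATGG) start at positions 3, 20, 41, 225.
NcoI cuts after the first base of each site, so after positions 3, 20, 41, 225.
The EcoRV site (GATATC) starts at position 139.
EcoRV cuts after base 3 of each site, so after position 141.
Combined cut positions: 3, 20, 41, 141, 225.
Linear molecule, 5 cuts → 6 fragments:
  1–3 → 3 bp
  4–20 → 17 bp
  21–41 → 21 bp
  42–141 → 100 bp
  142–225 → 84 bp
  226–259 → 34 bp
Sorted largest to smallest: 100, 84, 34, 21, 17, 3 bp.

100, 84, 34, 21, 17, 3 bp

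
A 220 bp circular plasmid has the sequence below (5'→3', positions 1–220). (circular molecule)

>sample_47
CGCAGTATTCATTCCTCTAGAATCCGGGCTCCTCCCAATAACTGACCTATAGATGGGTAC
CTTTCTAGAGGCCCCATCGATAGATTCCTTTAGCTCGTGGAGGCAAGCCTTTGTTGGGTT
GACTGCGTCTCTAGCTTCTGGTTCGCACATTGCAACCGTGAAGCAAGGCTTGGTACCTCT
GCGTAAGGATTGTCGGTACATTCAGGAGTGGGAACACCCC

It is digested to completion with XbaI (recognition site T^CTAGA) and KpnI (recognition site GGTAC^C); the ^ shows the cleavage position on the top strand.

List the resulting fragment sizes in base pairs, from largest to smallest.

XbaI sites (TCTAGA) start at positions 16, 64.
XbaI cuts after the first base of each site, so after positions 16, 64.
KpnI sites (GGTACC) start at positions 56, 172.
KpnI cuts after base 5 of each site (before the last base), so after positions 60, 176.
Combined cut positions: 16, 60, 64, 176.
Circular molecule, 4 cuts → 4 fragments:
  17–60 → 44 bp
  61–64 → 4 bp
  65–176 → 112 bp
  177–220 then 1–16 → 44 + 16 = 60 bp
Sorted largest to smallest: 112, 60, 44, 4 bp.

112, 60, 44, 4 bp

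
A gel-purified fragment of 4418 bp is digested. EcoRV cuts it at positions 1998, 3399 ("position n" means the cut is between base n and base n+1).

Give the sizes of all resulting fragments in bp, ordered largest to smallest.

1998, 1401, 1019 bp

Linear molecule, 2 cuts → 3 fragments:
  1998 − 0 = 1998 bp
  3399 − 1998 = 1401 bp
  4418 − 3399 = 1019 bp
Sorted largest to smallest: 1998, 1401, 1019 bp.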